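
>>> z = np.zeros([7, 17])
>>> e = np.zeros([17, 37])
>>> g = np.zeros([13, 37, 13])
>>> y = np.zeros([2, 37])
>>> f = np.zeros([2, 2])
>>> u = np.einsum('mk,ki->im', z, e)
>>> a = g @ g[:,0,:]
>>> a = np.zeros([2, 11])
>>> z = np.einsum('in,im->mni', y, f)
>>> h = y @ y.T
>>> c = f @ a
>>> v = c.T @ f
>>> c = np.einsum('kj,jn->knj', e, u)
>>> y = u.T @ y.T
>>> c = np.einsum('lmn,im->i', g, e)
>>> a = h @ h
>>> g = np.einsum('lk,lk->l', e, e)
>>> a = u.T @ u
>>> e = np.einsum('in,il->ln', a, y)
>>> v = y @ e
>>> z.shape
(2, 37, 2)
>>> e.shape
(2, 7)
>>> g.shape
(17,)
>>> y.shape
(7, 2)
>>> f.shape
(2, 2)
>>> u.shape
(37, 7)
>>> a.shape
(7, 7)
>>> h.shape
(2, 2)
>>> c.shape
(17,)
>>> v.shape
(7, 7)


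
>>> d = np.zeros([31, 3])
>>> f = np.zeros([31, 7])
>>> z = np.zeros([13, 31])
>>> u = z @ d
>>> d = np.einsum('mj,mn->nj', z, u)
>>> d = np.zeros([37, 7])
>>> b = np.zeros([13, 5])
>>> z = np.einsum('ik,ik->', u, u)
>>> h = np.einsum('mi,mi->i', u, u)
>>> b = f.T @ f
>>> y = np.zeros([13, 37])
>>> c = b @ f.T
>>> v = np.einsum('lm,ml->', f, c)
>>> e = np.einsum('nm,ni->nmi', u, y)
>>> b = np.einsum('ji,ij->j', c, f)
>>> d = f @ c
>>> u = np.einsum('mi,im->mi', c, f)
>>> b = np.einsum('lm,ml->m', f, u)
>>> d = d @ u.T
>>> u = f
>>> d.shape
(31, 7)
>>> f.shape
(31, 7)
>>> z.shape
()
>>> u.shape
(31, 7)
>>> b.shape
(7,)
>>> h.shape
(3,)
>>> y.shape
(13, 37)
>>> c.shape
(7, 31)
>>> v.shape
()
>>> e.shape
(13, 3, 37)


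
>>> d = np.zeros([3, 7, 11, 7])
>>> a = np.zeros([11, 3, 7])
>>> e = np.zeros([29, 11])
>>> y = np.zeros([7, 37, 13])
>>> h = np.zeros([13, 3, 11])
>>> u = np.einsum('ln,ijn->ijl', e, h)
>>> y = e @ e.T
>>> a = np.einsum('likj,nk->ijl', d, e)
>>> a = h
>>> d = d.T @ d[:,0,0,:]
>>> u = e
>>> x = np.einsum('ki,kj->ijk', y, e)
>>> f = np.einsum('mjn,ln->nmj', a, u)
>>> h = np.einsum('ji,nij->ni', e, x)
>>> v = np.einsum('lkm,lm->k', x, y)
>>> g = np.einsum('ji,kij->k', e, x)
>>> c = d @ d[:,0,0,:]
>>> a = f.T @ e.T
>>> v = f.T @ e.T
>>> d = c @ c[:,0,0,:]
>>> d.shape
(7, 11, 7, 7)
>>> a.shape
(3, 13, 29)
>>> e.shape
(29, 11)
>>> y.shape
(29, 29)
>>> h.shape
(29, 11)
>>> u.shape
(29, 11)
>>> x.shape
(29, 11, 29)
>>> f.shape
(11, 13, 3)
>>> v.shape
(3, 13, 29)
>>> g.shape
(29,)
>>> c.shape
(7, 11, 7, 7)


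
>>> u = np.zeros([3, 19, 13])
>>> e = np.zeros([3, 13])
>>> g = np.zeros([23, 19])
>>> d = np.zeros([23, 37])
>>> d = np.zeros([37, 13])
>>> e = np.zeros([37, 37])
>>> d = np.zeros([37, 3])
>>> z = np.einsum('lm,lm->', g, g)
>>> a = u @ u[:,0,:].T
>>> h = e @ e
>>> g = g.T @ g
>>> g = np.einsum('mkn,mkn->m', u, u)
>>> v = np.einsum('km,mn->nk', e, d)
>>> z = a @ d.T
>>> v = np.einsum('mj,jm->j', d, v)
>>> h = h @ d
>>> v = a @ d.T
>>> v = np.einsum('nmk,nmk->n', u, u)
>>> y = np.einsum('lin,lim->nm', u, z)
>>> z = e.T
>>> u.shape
(3, 19, 13)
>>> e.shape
(37, 37)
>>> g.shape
(3,)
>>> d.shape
(37, 3)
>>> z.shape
(37, 37)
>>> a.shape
(3, 19, 3)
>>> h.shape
(37, 3)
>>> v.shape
(3,)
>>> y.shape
(13, 37)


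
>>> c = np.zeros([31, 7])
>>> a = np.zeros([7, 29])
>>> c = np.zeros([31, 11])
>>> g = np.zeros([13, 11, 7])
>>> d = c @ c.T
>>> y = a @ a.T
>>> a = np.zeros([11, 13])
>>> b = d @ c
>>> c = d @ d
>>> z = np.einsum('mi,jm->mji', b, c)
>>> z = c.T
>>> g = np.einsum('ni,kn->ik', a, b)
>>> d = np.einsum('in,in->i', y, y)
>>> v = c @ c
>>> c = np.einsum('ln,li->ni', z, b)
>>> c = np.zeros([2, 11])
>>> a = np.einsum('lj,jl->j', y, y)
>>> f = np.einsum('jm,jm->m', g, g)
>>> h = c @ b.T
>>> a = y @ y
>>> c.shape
(2, 11)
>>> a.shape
(7, 7)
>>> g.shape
(13, 31)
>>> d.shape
(7,)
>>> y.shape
(7, 7)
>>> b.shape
(31, 11)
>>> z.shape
(31, 31)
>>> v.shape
(31, 31)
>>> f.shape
(31,)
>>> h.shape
(2, 31)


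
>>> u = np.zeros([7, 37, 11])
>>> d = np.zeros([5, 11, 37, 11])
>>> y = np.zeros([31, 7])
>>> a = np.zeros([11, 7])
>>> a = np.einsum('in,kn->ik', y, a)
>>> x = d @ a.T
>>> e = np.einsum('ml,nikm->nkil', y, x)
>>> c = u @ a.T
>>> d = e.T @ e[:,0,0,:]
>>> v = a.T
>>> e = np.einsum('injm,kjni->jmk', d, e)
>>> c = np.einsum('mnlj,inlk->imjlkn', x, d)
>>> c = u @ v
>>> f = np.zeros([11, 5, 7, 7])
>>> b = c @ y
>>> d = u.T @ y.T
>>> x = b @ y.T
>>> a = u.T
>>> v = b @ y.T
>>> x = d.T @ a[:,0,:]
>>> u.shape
(7, 37, 11)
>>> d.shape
(11, 37, 31)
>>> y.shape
(31, 7)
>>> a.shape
(11, 37, 7)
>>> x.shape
(31, 37, 7)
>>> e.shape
(37, 7, 5)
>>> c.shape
(7, 37, 31)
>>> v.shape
(7, 37, 31)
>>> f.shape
(11, 5, 7, 7)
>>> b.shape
(7, 37, 7)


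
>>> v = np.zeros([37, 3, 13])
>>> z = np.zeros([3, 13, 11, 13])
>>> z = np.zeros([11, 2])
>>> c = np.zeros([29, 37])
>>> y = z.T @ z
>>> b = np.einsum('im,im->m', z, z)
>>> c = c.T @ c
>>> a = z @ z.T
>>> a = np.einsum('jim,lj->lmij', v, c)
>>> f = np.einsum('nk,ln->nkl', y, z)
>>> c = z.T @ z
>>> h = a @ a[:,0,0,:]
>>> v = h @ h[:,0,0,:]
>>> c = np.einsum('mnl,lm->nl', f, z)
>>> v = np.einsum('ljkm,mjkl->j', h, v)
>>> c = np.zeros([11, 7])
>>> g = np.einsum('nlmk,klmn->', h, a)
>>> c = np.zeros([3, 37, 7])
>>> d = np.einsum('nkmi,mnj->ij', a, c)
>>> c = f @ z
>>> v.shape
(13,)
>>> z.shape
(11, 2)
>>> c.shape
(2, 2, 2)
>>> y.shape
(2, 2)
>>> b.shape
(2,)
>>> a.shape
(37, 13, 3, 37)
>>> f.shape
(2, 2, 11)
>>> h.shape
(37, 13, 3, 37)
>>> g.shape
()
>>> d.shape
(37, 7)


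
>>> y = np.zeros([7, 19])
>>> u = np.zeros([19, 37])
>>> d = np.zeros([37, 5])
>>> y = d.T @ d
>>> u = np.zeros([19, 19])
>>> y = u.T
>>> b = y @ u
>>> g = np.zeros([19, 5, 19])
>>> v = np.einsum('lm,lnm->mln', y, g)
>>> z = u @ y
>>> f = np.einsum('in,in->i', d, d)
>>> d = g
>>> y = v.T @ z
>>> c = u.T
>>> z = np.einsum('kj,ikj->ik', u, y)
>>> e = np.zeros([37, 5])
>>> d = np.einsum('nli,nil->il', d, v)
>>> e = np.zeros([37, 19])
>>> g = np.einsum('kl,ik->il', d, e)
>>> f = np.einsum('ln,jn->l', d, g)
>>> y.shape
(5, 19, 19)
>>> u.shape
(19, 19)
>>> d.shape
(19, 5)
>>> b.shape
(19, 19)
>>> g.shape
(37, 5)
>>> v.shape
(19, 19, 5)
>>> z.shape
(5, 19)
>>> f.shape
(19,)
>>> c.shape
(19, 19)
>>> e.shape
(37, 19)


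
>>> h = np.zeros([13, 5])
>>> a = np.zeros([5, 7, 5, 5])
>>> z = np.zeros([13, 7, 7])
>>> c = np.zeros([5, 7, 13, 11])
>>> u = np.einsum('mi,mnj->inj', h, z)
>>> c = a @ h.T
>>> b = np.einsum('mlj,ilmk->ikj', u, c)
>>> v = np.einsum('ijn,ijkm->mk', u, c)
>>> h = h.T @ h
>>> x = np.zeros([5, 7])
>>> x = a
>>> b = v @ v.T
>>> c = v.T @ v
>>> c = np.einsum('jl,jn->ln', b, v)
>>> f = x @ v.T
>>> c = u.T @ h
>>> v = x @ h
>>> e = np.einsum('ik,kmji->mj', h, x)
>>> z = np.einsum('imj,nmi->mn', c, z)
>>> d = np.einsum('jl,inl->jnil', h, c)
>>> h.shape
(5, 5)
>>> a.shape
(5, 7, 5, 5)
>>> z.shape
(7, 13)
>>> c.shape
(7, 7, 5)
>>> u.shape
(5, 7, 7)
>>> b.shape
(13, 13)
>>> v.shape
(5, 7, 5, 5)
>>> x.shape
(5, 7, 5, 5)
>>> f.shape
(5, 7, 5, 13)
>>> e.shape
(7, 5)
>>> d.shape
(5, 7, 7, 5)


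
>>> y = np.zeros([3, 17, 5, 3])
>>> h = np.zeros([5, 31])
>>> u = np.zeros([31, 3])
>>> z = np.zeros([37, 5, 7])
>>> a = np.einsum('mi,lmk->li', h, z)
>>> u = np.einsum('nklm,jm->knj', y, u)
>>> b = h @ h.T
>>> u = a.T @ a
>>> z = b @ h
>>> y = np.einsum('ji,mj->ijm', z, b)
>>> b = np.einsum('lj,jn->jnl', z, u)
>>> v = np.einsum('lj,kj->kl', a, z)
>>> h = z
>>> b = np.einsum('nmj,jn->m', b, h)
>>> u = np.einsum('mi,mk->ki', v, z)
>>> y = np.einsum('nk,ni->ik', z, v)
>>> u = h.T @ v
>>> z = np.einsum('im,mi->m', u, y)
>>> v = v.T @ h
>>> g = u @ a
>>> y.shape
(37, 31)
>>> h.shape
(5, 31)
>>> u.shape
(31, 37)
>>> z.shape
(37,)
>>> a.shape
(37, 31)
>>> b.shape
(31,)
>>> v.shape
(37, 31)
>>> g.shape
(31, 31)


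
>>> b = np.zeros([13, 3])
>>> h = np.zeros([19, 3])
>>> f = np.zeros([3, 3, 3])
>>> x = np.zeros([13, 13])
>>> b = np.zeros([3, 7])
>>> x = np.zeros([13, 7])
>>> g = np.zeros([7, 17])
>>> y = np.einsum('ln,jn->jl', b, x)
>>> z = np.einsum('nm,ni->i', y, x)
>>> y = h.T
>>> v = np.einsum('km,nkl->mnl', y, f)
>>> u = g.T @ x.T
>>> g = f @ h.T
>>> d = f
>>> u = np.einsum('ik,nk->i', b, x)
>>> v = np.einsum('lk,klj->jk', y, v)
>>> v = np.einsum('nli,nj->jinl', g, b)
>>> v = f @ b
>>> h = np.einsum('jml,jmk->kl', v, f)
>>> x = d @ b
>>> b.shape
(3, 7)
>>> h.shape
(3, 7)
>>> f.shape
(3, 3, 3)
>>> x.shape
(3, 3, 7)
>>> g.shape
(3, 3, 19)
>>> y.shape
(3, 19)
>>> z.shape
(7,)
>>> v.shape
(3, 3, 7)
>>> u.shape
(3,)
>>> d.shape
(3, 3, 3)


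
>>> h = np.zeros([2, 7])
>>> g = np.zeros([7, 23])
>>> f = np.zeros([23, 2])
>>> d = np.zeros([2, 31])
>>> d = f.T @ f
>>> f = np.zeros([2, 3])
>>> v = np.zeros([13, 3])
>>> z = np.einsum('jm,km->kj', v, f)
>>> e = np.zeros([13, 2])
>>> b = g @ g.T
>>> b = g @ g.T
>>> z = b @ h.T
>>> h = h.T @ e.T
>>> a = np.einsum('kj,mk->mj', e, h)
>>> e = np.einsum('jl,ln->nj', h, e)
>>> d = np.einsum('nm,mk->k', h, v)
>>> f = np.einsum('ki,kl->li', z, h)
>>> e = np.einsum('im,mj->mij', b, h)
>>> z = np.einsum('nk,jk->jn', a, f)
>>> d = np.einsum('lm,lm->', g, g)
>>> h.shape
(7, 13)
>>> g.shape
(7, 23)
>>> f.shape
(13, 2)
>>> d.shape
()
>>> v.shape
(13, 3)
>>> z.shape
(13, 7)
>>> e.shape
(7, 7, 13)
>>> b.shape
(7, 7)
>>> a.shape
(7, 2)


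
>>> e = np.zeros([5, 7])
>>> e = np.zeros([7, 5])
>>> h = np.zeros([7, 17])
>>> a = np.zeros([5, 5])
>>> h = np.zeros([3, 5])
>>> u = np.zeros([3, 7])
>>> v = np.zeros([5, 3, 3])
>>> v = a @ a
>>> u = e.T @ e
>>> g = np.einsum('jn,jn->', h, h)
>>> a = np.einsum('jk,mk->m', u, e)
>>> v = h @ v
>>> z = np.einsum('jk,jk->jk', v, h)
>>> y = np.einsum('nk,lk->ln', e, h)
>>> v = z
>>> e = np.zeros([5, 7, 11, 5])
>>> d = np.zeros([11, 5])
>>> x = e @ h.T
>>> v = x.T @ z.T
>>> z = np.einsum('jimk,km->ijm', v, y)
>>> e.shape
(5, 7, 11, 5)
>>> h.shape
(3, 5)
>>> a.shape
(7,)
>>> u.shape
(5, 5)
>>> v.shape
(3, 11, 7, 3)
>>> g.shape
()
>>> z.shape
(11, 3, 7)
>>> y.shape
(3, 7)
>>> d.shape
(11, 5)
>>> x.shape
(5, 7, 11, 3)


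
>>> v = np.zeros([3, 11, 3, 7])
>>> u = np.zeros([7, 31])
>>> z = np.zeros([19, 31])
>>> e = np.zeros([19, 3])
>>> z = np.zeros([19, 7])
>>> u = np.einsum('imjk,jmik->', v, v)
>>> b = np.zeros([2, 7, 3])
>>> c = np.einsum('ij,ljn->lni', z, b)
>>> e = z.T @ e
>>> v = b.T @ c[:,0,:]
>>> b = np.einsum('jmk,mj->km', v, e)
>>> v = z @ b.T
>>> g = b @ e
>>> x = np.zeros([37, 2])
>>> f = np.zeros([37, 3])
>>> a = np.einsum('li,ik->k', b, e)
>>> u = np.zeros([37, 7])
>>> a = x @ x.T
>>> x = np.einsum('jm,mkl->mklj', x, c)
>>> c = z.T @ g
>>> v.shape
(19, 19)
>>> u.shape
(37, 7)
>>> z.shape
(19, 7)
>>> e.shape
(7, 3)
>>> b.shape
(19, 7)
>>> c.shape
(7, 3)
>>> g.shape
(19, 3)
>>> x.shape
(2, 3, 19, 37)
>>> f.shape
(37, 3)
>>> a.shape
(37, 37)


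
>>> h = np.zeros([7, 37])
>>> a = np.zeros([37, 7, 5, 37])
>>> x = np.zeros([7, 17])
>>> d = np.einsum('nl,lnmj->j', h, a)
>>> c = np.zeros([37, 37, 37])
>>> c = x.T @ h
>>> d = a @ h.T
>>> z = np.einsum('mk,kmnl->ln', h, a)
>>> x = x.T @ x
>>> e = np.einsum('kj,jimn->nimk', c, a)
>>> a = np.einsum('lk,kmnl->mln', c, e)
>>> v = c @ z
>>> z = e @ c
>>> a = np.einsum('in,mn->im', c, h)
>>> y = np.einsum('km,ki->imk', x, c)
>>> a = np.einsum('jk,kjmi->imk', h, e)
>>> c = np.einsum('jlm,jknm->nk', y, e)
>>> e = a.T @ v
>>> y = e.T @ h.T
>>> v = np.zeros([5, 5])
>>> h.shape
(7, 37)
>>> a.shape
(17, 5, 37)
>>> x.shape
(17, 17)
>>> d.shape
(37, 7, 5, 7)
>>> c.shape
(5, 7)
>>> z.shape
(37, 7, 5, 37)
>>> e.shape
(37, 5, 5)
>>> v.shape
(5, 5)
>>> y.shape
(5, 5, 7)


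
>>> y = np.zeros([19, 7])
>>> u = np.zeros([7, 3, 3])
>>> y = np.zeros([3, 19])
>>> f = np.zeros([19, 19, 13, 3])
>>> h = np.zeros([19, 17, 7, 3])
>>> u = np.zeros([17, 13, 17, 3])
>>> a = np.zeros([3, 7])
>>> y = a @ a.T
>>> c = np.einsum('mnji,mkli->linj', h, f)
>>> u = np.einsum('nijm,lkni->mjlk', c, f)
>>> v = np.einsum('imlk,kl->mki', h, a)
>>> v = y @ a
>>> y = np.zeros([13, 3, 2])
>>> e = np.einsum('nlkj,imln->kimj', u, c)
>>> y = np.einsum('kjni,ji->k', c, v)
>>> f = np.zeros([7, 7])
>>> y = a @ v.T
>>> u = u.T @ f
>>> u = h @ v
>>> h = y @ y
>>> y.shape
(3, 3)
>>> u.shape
(19, 17, 7, 7)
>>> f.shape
(7, 7)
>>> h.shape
(3, 3)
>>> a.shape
(3, 7)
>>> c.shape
(13, 3, 17, 7)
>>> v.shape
(3, 7)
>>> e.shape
(19, 13, 3, 19)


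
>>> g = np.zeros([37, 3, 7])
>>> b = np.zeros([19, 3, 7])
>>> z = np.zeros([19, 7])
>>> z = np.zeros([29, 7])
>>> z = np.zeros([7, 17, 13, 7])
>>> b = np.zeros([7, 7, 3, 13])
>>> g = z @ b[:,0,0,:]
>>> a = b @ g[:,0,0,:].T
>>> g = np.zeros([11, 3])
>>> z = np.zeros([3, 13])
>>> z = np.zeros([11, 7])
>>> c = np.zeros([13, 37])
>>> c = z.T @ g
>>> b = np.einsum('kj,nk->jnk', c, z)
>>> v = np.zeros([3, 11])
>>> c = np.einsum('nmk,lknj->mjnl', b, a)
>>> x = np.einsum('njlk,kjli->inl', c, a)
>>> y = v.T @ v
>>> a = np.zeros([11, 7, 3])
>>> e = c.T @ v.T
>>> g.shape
(11, 3)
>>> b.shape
(3, 11, 7)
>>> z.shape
(11, 7)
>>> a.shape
(11, 7, 3)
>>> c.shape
(11, 7, 3, 7)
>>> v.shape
(3, 11)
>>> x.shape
(7, 11, 3)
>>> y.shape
(11, 11)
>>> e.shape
(7, 3, 7, 3)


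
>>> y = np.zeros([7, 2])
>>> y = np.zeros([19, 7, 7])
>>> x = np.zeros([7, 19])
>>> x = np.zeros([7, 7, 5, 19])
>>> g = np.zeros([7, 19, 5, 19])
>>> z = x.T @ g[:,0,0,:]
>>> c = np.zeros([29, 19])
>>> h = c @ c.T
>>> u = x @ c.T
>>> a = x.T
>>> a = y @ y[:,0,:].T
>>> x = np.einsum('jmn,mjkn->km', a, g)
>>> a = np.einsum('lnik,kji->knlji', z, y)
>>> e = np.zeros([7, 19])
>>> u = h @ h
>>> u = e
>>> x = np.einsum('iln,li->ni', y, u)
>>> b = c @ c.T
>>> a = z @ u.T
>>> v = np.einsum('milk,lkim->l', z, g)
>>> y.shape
(19, 7, 7)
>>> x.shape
(7, 19)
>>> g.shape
(7, 19, 5, 19)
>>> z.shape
(19, 5, 7, 19)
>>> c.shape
(29, 19)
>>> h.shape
(29, 29)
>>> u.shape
(7, 19)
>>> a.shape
(19, 5, 7, 7)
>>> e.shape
(7, 19)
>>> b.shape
(29, 29)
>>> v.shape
(7,)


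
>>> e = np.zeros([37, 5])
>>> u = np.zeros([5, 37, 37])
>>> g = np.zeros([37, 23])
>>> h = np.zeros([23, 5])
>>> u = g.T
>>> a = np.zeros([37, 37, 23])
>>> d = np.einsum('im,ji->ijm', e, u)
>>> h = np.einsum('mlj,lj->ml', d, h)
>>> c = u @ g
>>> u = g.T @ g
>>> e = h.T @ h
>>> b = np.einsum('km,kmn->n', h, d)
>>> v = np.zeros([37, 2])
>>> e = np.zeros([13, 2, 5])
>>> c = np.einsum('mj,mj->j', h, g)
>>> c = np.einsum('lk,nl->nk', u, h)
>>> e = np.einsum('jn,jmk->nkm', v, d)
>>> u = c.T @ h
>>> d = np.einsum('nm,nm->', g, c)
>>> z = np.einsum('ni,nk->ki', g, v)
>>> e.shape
(2, 5, 23)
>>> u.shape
(23, 23)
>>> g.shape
(37, 23)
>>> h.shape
(37, 23)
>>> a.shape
(37, 37, 23)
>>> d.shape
()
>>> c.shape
(37, 23)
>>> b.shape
(5,)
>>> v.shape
(37, 2)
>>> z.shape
(2, 23)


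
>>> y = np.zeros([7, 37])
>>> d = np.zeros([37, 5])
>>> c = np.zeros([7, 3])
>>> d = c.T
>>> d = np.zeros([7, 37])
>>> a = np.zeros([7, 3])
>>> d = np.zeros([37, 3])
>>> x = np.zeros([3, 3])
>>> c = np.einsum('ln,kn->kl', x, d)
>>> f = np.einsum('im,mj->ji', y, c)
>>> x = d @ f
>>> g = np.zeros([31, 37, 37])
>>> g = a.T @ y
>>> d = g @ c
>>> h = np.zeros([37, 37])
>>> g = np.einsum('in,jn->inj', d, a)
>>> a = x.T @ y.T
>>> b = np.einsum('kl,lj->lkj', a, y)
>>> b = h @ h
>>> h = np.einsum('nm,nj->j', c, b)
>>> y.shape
(7, 37)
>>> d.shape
(3, 3)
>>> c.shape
(37, 3)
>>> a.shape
(7, 7)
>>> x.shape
(37, 7)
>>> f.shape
(3, 7)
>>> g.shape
(3, 3, 7)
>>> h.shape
(37,)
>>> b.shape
(37, 37)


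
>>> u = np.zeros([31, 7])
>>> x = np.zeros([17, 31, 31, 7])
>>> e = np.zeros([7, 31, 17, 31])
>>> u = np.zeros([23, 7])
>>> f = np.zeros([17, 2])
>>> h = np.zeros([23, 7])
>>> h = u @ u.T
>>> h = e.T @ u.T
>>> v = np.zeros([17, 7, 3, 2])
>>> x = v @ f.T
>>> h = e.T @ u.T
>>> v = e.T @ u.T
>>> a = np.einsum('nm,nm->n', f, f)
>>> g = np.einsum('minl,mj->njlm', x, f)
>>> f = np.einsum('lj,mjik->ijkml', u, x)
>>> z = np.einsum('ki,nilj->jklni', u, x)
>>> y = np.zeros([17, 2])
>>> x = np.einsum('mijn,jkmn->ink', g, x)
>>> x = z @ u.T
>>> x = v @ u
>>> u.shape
(23, 7)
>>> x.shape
(31, 17, 31, 7)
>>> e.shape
(7, 31, 17, 31)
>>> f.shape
(3, 7, 17, 17, 23)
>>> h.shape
(31, 17, 31, 23)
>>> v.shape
(31, 17, 31, 23)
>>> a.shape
(17,)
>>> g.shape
(3, 2, 17, 17)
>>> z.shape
(17, 23, 3, 17, 7)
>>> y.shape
(17, 2)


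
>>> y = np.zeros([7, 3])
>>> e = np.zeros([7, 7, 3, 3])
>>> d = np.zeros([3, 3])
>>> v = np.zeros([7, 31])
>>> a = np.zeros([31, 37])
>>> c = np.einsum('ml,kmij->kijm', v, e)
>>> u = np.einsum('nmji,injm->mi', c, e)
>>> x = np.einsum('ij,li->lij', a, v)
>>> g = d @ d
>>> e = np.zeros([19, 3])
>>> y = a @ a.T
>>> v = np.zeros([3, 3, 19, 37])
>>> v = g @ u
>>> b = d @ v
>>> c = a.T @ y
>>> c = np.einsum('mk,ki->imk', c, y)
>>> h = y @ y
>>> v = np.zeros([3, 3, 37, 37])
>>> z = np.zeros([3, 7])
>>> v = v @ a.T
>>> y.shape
(31, 31)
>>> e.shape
(19, 3)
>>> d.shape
(3, 3)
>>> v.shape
(3, 3, 37, 31)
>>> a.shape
(31, 37)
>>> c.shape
(31, 37, 31)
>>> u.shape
(3, 7)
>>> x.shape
(7, 31, 37)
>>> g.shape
(3, 3)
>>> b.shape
(3, 7)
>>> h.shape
(31, 31)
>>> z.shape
(3, 7)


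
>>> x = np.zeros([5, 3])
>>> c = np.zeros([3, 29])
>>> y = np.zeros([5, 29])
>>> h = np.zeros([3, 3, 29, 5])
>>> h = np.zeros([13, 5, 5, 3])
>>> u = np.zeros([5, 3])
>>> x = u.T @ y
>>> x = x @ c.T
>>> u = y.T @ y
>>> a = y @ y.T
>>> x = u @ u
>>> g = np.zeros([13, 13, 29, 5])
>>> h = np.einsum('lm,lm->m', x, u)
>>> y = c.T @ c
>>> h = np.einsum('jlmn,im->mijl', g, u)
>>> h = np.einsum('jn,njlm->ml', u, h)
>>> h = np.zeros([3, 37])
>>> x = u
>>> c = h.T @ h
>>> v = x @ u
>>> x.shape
(29, 29)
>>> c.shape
(37, 37)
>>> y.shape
(29, 29)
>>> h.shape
(3, 37)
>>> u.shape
(29, 29)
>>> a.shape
(5, 5)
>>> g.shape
(13, 13, 29, 5)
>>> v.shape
(29, 29)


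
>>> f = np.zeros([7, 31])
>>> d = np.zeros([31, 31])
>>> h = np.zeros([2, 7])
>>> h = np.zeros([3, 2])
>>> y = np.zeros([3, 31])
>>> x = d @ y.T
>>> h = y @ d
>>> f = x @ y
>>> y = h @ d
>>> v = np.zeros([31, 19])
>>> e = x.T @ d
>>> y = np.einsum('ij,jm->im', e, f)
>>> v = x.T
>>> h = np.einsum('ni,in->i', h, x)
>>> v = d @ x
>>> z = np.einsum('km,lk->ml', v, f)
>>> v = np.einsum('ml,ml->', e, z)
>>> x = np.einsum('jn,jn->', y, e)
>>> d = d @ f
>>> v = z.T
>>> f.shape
(31, 31)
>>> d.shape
(31, 31)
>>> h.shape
(31,)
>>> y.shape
(3, 31)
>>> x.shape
()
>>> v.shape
(31, 3)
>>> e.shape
(3, 31)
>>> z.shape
(3, 31)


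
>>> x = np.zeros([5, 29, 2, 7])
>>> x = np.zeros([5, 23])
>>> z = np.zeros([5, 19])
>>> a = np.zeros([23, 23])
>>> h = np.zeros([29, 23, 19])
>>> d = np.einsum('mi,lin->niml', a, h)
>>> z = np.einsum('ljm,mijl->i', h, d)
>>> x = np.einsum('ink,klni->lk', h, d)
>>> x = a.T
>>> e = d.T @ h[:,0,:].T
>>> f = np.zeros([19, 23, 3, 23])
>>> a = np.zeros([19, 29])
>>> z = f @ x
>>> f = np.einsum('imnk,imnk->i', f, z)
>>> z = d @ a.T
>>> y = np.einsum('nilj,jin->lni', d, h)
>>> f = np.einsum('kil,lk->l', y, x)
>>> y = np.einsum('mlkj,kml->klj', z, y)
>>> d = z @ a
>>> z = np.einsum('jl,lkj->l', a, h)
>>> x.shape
(23, 23)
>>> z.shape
(29,)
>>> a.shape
(19, 29)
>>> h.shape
(29, 23, 19)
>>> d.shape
(19, 23, 23, 29)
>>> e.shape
(29, 23, 23, 29)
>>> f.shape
(23,)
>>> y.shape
(23, 23, 19)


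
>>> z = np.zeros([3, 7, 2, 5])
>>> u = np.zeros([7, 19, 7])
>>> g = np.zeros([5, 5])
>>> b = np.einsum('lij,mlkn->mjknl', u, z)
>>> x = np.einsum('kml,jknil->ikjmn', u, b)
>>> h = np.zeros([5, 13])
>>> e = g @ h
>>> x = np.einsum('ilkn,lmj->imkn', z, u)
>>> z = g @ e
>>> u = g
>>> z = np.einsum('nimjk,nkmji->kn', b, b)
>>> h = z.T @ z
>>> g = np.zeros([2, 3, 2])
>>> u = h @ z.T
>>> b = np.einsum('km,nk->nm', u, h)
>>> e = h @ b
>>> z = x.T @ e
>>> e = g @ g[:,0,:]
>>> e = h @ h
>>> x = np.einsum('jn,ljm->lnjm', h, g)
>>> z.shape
(5, 2, 19, 7)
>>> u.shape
(3, 7)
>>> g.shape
(2, 3, 2)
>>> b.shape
(3, 7)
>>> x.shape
(2, 3, 3, 2)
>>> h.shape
(3, 3)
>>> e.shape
(3, 3)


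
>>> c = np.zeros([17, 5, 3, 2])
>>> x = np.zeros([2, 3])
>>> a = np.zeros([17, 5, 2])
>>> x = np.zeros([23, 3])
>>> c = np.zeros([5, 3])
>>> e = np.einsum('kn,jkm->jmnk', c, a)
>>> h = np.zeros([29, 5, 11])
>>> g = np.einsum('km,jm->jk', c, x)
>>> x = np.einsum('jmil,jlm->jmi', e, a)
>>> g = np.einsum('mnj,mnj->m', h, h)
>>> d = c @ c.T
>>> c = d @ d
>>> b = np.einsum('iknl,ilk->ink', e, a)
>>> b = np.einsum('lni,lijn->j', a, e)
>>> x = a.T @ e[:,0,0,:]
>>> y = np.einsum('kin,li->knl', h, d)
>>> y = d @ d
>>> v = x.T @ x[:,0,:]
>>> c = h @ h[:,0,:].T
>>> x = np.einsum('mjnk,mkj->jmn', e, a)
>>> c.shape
(29, 5, 29)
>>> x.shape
(2, 17, 3)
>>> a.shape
(17, 5, 2)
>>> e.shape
(17, 2, 3, 5)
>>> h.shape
(29, 5, 11)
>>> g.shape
(29,)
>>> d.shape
(5, 5)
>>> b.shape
(3,)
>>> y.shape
(5, 5)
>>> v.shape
(5, 5, 5)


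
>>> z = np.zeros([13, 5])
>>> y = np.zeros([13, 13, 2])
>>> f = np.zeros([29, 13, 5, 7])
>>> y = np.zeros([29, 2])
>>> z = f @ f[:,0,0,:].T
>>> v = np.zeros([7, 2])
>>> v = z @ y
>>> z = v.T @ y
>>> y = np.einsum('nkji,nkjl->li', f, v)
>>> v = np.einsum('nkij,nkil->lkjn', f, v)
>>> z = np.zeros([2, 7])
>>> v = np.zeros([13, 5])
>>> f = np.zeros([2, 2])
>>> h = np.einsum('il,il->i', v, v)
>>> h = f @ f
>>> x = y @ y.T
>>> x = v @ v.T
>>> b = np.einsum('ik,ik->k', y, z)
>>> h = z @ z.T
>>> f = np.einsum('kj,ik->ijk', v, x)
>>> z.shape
(2, 7)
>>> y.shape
(2, 7)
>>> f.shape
(13, 5, 13)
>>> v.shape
(13, 5)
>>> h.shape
(2, 2)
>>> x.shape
(13, 13)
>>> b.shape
(7,)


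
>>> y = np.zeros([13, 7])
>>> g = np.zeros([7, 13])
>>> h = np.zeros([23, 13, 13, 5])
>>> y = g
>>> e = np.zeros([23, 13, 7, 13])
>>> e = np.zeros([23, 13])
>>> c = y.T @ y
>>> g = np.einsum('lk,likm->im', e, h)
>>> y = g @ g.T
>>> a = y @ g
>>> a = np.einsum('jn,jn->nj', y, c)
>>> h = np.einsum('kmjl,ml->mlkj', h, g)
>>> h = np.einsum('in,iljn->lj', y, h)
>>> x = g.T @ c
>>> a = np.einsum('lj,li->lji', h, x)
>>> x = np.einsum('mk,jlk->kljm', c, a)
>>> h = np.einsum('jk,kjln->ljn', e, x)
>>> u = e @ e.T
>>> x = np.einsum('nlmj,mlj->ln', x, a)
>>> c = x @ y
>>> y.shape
(13, 13)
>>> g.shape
(13, 5)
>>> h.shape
(5, 23, 13)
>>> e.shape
(23, 13)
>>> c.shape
(23, 13)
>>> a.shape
(5, 23, 13)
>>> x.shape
(23, 13)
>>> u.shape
(23, 23)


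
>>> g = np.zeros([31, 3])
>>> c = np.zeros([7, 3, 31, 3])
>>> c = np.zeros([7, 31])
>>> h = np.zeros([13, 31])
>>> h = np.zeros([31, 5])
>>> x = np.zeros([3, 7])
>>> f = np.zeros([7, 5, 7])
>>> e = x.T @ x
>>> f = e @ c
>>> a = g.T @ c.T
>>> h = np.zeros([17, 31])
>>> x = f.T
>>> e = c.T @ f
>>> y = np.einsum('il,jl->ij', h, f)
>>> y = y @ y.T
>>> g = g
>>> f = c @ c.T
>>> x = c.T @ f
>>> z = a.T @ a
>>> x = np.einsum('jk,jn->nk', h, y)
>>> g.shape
(31, 3)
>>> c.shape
(7, 31)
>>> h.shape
(17, 31)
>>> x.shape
(17, 31)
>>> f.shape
(7, 7)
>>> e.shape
(31, 31)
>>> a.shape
(3, 7)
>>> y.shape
(17, 17)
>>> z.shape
(7, 7)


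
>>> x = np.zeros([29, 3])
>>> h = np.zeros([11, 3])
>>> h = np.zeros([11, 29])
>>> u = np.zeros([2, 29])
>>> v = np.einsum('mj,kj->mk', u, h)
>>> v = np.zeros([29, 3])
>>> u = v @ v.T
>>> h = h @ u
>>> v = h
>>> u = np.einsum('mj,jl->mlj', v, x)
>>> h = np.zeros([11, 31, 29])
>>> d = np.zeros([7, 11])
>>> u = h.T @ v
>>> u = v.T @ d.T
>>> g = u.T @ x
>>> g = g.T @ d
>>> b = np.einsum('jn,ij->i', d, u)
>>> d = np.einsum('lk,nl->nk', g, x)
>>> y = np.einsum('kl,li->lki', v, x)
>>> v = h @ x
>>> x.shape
(29, 3)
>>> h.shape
(11, 31, 29)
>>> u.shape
(29, 7)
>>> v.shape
(11, 31, 3)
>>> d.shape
(29, 11)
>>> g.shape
(3, 11)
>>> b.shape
(29,)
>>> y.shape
(29, 11, 3)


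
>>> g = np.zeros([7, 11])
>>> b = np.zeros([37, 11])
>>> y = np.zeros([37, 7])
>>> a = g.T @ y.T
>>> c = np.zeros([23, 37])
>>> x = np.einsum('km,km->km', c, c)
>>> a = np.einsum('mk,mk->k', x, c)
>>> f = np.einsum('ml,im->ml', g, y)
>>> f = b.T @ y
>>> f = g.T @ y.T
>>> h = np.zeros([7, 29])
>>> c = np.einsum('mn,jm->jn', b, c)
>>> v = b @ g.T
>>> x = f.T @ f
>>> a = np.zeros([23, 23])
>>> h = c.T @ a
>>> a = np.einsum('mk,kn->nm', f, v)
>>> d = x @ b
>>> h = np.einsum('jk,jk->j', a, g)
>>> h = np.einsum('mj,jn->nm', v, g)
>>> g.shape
(7, 11)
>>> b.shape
(37, 11)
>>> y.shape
(37, 7)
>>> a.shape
(7, 11)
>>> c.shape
(23, 11)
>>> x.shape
(37, 37)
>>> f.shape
(11, 37)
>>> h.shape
(11, 37)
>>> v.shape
(37, 7)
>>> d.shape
(37, 11)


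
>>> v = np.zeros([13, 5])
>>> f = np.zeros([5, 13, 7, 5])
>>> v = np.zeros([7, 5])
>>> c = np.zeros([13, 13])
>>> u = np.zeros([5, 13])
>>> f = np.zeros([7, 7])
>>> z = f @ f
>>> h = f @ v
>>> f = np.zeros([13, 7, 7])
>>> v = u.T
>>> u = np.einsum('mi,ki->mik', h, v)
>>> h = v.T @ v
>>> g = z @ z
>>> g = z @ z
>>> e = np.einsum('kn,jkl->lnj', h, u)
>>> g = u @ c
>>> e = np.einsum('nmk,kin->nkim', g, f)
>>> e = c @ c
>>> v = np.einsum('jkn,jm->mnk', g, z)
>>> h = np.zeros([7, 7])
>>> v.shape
(7, 13, 5)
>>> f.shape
(13, 7, 7)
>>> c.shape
(13, 13)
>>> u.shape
(7, 5, 13)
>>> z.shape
(7, 7)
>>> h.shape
(7, 7)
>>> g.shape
(7, 5, 13)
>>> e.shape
(13, 13)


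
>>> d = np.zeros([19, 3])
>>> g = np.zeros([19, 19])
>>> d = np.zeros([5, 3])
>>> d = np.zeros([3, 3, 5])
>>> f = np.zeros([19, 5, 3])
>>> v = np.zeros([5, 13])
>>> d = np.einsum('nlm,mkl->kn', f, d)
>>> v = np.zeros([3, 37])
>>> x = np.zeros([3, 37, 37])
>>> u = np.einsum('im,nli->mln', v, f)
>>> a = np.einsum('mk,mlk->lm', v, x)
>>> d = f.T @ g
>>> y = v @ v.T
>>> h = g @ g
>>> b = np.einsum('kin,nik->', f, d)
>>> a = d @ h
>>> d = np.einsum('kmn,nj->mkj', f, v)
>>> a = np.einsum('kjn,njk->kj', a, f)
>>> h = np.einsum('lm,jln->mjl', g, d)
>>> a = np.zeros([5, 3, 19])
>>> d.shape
(5, 19, 37)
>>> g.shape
(19, 19)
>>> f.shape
(19, 5, 3)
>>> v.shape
(3, 37)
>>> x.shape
(3, 37, 37)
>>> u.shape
(37, 5, 19)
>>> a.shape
(5, 3, 19)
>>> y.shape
(3, 3)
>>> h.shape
(19, 5, 19)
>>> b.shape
()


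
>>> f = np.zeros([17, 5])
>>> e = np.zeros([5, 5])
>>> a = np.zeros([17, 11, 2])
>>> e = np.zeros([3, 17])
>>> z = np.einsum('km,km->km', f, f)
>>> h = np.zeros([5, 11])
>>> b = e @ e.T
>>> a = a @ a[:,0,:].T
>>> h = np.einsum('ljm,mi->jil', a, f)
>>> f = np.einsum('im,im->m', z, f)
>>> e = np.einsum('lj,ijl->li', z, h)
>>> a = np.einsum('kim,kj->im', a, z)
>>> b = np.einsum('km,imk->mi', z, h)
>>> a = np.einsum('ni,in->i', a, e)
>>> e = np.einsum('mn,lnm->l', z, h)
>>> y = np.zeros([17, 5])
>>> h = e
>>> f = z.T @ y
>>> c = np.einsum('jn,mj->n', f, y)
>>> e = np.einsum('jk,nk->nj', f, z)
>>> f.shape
(5, 5)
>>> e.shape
(17, 5)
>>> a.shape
(17,)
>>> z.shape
(17, 5)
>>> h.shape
(11,)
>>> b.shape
(5, 11)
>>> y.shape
(17, 5)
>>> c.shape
(5,)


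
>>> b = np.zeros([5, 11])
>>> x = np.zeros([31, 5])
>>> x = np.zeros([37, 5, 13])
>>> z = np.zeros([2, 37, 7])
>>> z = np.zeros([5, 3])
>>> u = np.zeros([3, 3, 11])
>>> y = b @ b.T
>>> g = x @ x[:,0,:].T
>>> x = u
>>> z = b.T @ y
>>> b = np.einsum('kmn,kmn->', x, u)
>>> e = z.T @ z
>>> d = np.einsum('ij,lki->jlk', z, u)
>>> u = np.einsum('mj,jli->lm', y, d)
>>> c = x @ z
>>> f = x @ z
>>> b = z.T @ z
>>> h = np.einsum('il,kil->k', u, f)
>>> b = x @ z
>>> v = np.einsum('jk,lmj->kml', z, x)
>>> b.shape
(3, 3, 5)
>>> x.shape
(3, 3, 11)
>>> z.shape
(11, 5)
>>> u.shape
(3, 5)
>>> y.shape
(5, 5)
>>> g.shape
(37, 5, 37)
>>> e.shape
(5, 5)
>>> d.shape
(5, 3, 3)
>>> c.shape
(3, 3, 5)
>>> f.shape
(3, 3, 5)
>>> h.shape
(3,)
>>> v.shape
(5, 3, 3)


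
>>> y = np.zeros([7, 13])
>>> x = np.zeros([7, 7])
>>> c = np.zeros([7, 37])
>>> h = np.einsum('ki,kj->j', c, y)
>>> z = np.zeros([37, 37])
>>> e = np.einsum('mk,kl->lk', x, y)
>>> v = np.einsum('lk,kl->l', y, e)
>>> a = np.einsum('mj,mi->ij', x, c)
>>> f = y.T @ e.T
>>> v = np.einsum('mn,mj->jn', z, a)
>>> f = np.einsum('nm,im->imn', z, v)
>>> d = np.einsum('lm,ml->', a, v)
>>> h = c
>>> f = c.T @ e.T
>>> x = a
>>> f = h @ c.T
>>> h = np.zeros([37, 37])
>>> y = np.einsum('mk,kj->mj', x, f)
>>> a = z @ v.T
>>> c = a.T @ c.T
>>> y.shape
(37, 7)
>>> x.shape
(37, 7)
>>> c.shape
(7, 7)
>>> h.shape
(37, 37)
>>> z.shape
(37, 37)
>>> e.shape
(13, 7)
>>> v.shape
(7, 37)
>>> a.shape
(37, 7)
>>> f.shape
(7, 7)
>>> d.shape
()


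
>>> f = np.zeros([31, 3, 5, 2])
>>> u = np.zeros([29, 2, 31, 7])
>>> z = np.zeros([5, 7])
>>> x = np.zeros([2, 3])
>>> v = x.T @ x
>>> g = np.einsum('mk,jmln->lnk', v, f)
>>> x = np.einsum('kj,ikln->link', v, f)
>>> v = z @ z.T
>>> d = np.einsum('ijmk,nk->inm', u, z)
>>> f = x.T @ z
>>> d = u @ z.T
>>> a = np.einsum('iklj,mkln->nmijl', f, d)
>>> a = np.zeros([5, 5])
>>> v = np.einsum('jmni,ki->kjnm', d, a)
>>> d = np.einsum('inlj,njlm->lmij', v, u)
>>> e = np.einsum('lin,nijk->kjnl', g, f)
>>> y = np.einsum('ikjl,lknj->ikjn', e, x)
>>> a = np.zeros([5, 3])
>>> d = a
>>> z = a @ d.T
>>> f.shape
(3, 2, 31, 7)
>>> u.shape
(29, 2, 31, 7)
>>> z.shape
(5, 5)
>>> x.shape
(5, 31, 2, 3)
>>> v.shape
(5, 29, 31, 2)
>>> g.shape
(5, 2, 3)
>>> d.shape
(5, 3)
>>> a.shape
(5, 3)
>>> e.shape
(7, 31, 3, 5)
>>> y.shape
(7, 31, 3, 2)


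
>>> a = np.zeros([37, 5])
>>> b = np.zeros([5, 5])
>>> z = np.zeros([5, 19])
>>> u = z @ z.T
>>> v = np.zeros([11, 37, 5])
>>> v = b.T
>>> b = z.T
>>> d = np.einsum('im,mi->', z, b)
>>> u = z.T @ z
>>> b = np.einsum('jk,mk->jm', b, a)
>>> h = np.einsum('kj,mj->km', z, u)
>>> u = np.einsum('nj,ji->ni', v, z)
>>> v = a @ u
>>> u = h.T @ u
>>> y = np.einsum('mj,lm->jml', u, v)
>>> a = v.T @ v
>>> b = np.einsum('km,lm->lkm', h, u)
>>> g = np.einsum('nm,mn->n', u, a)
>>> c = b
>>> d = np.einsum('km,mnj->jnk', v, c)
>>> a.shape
(19, 19)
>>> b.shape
(19, 5, 19)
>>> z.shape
(5, 19)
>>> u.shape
(19, 19)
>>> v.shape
(37, 19)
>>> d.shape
(19, 5, 37)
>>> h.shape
(5, 19)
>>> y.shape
(19, 19, 37)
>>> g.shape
(19,)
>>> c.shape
(19, 5, 19)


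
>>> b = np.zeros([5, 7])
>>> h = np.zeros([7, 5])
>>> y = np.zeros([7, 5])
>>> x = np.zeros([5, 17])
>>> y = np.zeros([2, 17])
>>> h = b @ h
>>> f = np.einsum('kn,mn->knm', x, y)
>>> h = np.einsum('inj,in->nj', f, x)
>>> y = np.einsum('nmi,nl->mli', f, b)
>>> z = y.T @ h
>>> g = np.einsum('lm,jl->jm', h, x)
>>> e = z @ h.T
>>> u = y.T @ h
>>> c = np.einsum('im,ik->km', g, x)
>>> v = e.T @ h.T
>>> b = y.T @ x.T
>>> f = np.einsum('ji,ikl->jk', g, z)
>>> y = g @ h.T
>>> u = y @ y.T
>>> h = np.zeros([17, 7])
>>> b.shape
(2, 7, 5)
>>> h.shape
(17, 7)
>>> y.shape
(5, 17)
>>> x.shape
(5, 17)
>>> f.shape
(5, 7)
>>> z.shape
(2, 7, 2)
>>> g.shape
(5, 2)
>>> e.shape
(2, 7, 17)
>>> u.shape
(5, 5)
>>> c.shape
(17, 2)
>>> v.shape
(17, 7, 17)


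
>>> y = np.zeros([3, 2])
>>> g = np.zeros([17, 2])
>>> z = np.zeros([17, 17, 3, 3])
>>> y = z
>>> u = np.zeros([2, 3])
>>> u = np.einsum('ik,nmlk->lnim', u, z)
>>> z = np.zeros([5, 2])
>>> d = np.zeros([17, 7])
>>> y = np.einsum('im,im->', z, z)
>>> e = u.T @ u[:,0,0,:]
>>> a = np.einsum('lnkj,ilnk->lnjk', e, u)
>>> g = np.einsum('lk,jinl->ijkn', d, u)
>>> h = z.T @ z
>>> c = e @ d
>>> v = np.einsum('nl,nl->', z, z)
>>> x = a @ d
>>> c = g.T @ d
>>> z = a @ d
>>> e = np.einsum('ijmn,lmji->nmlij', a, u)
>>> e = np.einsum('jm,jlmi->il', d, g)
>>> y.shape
()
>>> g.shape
(17, 3, 7, 2)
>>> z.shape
(17, 2, 17, 7)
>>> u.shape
(3, 17, 2, 17)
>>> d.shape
(17, 7)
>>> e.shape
(2, 3)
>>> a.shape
(17, 2, 17, 17)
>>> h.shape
(2, 2)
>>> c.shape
(2, 7, 3, 7)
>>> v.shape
()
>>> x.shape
(17, 2, 17, 7)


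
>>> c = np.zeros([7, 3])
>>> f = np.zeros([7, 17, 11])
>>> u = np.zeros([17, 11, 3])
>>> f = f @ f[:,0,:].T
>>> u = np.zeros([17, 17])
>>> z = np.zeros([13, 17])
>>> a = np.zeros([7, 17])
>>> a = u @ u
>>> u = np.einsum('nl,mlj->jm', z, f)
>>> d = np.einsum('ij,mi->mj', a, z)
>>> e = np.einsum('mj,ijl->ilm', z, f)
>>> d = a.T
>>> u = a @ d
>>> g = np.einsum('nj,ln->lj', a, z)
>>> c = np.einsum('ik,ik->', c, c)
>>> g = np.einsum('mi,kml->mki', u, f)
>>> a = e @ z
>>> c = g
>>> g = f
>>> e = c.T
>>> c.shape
(17, 7, 17)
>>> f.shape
(7, 17, 7)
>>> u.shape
(17, 17)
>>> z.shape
(13, 17)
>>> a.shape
(7, 7, 17)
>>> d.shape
(17, 17)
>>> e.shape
(17, 7, 17)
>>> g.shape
(7, 17, 7)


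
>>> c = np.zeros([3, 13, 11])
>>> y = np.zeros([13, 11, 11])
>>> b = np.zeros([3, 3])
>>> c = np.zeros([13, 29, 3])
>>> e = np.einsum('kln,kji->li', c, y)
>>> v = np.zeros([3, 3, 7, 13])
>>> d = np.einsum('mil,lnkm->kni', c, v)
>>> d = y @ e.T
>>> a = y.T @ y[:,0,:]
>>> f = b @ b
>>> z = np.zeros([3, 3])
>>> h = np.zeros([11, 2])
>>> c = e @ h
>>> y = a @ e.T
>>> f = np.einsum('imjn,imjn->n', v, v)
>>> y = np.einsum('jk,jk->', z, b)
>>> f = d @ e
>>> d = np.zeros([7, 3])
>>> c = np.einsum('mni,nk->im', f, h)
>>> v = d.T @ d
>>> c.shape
(11, 13)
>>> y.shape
()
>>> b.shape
(3, 3)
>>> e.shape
(29, 11)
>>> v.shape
(3, 3)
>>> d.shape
(7, 3)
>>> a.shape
(11, 11, 11)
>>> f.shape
(13, 11, 11)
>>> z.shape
(3, 3)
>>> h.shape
(11, 2)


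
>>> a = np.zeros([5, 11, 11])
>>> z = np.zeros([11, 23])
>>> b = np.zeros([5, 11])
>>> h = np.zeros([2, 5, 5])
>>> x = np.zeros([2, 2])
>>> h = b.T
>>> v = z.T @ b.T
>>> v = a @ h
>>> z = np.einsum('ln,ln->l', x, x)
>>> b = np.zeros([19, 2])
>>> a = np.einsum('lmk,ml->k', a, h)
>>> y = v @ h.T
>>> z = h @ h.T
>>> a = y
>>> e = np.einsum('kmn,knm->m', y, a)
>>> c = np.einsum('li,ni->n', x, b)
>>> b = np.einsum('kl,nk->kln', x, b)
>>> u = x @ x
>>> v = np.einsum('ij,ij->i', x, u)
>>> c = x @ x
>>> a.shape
(5, 11, 11)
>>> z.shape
(11, 11)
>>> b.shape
(2, 2, 19)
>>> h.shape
(11, 5)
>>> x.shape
(2, 2)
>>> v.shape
(2,)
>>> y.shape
(5, 11, 11)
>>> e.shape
(11,)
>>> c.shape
(2, 2)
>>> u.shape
(2, 2)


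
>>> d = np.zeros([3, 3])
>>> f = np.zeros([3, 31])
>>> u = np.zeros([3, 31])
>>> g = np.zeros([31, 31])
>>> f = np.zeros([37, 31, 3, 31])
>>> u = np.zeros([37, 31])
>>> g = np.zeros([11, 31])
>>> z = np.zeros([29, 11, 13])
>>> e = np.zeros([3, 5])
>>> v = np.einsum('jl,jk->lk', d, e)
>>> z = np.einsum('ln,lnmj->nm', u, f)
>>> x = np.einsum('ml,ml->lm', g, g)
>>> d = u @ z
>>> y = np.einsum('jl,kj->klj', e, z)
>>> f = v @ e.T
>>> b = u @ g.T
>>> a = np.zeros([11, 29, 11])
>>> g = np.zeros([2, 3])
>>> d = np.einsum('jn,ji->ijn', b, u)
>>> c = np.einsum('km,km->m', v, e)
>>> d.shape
(31, 37, 11)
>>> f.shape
(3, 3)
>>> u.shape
(37, 31)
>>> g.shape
(2, 3)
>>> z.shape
(31, 3)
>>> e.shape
(3, 5)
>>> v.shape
(3, 5)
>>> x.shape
(31, 11)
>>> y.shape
(31, 5, 3)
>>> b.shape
(37, 11)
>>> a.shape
(11, 29, 11)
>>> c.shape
(5,)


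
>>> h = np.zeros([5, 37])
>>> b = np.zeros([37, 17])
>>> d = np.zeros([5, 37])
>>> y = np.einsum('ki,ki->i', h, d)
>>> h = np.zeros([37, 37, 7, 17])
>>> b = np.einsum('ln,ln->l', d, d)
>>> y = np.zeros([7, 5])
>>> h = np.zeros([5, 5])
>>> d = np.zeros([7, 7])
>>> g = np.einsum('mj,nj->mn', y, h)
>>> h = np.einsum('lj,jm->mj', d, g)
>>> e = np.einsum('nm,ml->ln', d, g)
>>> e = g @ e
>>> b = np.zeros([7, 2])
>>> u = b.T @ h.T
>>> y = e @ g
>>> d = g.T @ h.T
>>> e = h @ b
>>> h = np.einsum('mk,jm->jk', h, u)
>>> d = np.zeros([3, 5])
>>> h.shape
(2, 7)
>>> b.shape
(7, 2)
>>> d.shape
(3, 5)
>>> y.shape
(7, 5)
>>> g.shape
(7, 5)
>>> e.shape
(5, 2)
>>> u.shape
(2, 5)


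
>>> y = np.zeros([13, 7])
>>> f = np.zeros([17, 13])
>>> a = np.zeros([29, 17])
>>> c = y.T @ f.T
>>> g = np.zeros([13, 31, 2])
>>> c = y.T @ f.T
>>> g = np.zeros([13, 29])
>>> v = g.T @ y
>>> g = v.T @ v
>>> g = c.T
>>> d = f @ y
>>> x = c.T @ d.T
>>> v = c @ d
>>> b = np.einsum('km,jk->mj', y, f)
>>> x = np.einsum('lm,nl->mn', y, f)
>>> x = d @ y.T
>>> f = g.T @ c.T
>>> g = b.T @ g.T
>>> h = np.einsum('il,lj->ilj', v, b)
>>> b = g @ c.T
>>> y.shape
(13, 7)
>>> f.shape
(7, 7)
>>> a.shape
(29, 17)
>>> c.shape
(7, 17)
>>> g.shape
(17, 17)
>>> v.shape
(7, 7)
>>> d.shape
(17, 7)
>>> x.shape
(17, 13)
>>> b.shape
(17, 7)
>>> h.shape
(7, 7, 17)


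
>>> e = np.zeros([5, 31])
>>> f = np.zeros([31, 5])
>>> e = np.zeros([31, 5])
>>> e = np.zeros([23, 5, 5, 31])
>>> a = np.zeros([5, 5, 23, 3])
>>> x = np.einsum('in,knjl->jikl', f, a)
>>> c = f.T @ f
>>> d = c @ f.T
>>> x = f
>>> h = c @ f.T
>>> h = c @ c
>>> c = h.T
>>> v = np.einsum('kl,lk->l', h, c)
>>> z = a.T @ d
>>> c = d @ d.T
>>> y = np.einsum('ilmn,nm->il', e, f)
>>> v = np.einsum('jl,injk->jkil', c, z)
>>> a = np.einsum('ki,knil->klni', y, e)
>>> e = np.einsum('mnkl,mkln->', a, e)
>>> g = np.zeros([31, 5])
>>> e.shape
()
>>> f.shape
(31, 5)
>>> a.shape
(23, 31, 5, 5)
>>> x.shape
(31, 5)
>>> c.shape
(5, 5)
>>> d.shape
(5, 31)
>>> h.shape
(5, 5)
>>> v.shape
(5, 31, 3, 5)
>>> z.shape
(3, 23, 5, 31)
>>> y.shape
(23, 5)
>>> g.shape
(31, 5)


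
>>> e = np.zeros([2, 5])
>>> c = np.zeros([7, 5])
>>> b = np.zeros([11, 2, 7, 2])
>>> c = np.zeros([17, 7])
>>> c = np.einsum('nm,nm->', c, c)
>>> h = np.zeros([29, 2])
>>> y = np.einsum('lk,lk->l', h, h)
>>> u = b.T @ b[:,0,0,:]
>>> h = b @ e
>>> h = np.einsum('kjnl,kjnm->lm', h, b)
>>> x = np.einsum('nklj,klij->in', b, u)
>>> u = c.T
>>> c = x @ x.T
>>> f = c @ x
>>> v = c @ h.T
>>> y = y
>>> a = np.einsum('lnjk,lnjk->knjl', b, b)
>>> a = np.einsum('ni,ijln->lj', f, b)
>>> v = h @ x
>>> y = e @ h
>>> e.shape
(2, 5)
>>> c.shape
(2, 2)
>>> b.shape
(11, 2, 7, 2)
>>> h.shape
(5, 2)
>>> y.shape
(2, 2)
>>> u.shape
()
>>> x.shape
(2, 11)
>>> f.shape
(2, 11)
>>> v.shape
(5, 11)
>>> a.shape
(7, 2)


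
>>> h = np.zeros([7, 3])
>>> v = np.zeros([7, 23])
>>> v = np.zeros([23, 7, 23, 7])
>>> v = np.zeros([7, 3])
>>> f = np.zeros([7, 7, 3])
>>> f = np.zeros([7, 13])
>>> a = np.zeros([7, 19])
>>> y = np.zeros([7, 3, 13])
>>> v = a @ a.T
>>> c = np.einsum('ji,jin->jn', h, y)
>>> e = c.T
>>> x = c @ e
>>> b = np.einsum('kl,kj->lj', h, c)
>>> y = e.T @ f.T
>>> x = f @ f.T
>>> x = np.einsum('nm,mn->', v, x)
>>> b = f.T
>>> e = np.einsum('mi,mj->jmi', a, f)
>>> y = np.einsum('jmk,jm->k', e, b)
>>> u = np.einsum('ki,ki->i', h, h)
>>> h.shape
(7, 3)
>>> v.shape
(7, 7)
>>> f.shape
(7, 13)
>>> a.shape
(7, 19)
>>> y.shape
(19,)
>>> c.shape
(7, 13)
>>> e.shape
(13, 7, 19)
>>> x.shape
()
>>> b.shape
(13, 7)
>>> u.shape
(3,)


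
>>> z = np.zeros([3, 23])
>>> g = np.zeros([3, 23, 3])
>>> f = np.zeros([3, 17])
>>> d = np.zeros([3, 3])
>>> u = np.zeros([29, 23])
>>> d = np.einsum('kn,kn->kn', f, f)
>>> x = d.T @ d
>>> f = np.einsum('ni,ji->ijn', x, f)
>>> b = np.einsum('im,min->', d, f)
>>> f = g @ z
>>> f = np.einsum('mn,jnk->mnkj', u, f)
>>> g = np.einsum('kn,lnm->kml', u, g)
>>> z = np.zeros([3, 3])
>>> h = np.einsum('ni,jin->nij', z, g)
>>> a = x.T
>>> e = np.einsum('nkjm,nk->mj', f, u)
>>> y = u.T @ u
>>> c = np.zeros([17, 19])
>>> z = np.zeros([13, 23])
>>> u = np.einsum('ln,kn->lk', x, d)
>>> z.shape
(13, 23)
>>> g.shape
(29, 3, 3)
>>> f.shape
(29, 23, 23, 3)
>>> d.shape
(3, 17)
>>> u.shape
(17, 3)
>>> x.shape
(17, 17)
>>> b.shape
()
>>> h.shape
(3, 3, 29)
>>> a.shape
(17, 17)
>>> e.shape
(3, 23)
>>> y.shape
(23, 23)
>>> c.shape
(17, 19)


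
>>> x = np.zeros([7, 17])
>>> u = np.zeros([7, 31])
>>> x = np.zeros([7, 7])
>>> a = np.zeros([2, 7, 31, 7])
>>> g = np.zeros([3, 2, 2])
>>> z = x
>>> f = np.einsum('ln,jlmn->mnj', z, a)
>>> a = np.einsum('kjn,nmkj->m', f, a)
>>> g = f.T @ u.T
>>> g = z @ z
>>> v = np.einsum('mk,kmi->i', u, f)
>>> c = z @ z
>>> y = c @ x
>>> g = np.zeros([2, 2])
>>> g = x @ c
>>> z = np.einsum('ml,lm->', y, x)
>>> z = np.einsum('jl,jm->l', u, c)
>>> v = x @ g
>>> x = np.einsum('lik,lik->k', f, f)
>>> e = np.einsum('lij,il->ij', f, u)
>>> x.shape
(2,)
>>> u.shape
(7, 31)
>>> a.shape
(7,)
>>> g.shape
(7, 7)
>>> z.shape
(31,)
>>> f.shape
(31, 7, 2)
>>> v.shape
(7, 7)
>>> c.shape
(7, 7)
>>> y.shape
(7, 7)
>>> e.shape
(7, 2)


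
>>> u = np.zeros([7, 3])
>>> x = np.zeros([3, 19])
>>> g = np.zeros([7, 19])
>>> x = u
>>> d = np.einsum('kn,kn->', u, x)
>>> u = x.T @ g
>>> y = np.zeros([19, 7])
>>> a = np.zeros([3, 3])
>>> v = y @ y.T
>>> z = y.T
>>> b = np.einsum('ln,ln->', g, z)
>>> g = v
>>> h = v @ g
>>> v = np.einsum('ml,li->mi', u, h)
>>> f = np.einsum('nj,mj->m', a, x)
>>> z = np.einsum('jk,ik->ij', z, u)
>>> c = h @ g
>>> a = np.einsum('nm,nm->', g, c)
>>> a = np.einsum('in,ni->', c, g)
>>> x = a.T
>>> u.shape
(3, 19)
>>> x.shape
()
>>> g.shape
(19, 19)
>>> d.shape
()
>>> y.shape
(19, 7)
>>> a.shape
()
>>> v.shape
(3, 19)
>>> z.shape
(3, 7)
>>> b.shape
()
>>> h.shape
(19, 19)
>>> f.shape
(7,)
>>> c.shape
(19, 19)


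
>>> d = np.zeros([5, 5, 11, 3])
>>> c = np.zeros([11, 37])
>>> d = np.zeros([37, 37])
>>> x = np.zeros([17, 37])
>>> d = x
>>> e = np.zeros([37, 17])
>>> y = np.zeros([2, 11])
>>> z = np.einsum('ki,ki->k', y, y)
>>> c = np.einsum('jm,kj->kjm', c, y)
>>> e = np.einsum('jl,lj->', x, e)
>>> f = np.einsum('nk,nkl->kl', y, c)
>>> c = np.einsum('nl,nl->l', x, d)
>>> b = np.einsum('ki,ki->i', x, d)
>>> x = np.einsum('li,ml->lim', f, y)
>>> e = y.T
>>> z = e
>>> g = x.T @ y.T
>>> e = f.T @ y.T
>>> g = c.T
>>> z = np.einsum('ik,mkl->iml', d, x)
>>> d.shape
(17, 37)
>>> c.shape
(37,)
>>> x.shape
(11, 37, 2)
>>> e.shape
(37, 2)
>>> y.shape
(2, 11)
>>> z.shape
(17, 11, 2)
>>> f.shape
(11, 37)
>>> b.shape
(37,)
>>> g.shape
(37,)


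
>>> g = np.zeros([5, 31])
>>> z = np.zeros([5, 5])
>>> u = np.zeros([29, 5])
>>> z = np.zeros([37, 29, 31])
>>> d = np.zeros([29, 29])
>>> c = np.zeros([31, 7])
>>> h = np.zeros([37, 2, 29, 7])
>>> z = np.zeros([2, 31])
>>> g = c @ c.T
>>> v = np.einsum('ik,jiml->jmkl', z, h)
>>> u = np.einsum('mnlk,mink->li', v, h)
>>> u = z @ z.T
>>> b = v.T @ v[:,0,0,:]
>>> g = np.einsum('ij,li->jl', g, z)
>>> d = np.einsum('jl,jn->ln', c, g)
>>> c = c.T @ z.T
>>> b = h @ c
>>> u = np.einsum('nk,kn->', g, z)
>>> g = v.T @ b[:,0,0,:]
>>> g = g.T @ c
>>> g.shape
(2, 29, 31, 2)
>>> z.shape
(2, 31)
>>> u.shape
()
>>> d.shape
(7, 2)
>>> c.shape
(7, 2)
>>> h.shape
(37, 2, 29, 7)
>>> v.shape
(37, 29, 31, 7)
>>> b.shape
(37, 2, 29, 2)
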